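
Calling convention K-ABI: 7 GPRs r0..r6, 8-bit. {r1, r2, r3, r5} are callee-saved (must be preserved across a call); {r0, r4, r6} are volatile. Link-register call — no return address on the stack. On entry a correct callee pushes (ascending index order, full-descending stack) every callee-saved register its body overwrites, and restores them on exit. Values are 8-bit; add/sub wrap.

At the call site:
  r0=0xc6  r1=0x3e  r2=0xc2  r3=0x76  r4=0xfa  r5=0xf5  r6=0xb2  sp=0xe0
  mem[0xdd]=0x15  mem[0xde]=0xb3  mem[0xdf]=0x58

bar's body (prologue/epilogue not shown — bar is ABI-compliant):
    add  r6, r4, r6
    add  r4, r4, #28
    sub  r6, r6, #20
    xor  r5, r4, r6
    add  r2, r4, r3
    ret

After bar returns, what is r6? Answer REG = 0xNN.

REG = 0x98

prologue: push r2 → mem[0xdf]=0xc2, sp=0xdf
prologue: push r5 → mem[0xde]=0xf5, sp=0xde
body[0] add  r6, r4, r6 → r6=0xac
body[1] add  r4, r4, #28 → r4=0x16
body[2] sub  r6, r6, #20 → r6=0x98
body[3] xor  r5, r4, r6 → r5=0x8e
body[4] add  r2, r4, r3 → r2=0x8c
epilogue: pop r5=0xf5, sp=0xdf
epilogue: pop r2=0xc2, sp=0xe0
r6 is caller-saved → body value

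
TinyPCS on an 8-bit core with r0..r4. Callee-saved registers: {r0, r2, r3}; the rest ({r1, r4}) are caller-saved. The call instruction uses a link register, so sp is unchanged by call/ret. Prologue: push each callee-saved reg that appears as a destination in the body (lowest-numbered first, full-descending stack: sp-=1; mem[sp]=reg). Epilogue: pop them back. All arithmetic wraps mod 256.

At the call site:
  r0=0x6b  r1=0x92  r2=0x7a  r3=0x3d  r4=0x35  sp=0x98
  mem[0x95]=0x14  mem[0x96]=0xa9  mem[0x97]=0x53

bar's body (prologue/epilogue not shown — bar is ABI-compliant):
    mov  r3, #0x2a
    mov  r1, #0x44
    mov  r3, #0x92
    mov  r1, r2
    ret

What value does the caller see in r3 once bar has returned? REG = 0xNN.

prologue: push r3 -> mem[0x97]=0x3d, sp=0x97
body[0] mov  r3, #0x2a -> r3=0x2a
body[1] mov  r1, #0x44 -> r1=0x44
body[2] mov  r3, #0x92 -> r3=0x92
body[3] mov  r1, r2 -> r1=0x7a
epilogue: pop r3=0x3d, sp=0x98
r3 is callee-saved -> restored

REG = 0x3d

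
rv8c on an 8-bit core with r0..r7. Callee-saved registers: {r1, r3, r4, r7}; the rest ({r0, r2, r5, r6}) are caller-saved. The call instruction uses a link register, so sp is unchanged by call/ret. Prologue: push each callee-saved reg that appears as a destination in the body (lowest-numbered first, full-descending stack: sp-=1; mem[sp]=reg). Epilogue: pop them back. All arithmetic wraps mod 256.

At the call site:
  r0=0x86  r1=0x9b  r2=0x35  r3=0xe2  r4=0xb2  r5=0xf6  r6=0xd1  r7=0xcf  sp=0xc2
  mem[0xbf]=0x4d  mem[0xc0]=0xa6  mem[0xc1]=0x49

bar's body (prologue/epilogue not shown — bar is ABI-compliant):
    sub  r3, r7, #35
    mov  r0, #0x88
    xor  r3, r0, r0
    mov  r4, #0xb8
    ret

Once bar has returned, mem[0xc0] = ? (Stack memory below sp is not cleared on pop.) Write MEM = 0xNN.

MEM = 0xb2

prologue: push r3 -> mem[0xc1]=0xe2, sp=0xc1
prologue: push r4 -> mem[0xc0]=0xb2, sp=0xc0
body[0] sub  r3, r7, #35 -> r3=0xac
body[1] mov  r0, #0x88 -> r0=0x88
body[2] xor  r3, r0, r0 -> r3=0x00
body[3] mov  r4, #0xb8 -> r4=0xb8
epilogue: pop r4=0xb2, sp=0xc1
epilogue: pop r3=0xe2, sp=0xc2
prologue pushed ['r3', 'r4'] at ['0xc1', '0xc0']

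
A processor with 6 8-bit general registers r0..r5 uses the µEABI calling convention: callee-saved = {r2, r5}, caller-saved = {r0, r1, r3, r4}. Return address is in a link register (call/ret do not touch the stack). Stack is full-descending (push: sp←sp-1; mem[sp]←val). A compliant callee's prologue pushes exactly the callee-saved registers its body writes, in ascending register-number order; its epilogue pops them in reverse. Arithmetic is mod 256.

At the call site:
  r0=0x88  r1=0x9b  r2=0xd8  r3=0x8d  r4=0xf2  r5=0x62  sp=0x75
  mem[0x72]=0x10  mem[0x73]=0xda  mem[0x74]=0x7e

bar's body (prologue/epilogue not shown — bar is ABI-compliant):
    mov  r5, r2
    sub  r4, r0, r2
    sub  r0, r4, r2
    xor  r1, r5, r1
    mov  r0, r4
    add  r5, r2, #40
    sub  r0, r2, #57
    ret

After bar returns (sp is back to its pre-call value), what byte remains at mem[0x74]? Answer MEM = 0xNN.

MEM = 0x62

prologue: push r5 → mem[0x74]=0x62, sp=0x74
body[0] mov  r5, r2 → r5=0xd8
body[1] sub  r4, r0, r2 → r4=0xb0
body[2] sub  r0, r4, r2 → r0=0xd8
body[3] xor  r1, r5, r1 → r1=0x43
body[4] mov  r0, r4 → r0=0xb0
body[5] add  r5, r2, #40 → r5=0x00
body[6] sub  r0, r2, #57 → r0=0x9f
epilogue: pop r5=0x62, sp=0x75
prologue pushed ['r5'] at ['0x74']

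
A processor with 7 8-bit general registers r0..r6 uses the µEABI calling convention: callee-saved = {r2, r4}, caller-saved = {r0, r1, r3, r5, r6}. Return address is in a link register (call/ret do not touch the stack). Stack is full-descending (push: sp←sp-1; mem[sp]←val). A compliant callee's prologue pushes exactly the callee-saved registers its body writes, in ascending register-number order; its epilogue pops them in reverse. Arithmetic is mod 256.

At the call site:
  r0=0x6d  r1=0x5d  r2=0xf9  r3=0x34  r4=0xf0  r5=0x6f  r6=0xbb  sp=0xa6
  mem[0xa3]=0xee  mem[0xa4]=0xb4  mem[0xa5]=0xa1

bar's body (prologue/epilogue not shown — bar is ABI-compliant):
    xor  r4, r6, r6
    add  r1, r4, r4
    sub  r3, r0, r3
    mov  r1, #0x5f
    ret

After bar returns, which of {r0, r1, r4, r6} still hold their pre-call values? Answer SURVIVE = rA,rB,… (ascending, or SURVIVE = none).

SURVIVE = r0,r4,r6

prologue: push r4 → mem[0xa5]=0xf0, sp=0xa5
body[0] xor  r4, r6, r6 → r4=0x00
body[1] add  r1, r4, r4 → r1=0x00
body[2] sub  r3, r0, r3 → r3=0x39
body[3] mov  r1, #0x5f → r1=0x5f
epilogue: pop r4=0xf0, sp=0xa6
r0: caller-saved, written=False
r1: caller-saved, written=True
r4: callee-saved, written=True
r6: caller-saved, written=False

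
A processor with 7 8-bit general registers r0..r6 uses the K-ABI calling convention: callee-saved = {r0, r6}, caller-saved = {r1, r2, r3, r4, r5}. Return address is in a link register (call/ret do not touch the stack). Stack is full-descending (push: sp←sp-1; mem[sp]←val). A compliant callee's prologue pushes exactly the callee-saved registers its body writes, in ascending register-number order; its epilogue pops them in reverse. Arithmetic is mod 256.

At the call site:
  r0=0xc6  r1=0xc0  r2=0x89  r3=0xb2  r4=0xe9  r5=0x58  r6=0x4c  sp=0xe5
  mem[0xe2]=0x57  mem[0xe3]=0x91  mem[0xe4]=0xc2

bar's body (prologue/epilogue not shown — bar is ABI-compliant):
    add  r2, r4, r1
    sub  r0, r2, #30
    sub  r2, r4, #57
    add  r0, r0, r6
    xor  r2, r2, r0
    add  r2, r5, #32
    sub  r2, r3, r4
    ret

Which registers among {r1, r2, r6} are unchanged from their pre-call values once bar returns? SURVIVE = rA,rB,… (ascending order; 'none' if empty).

prologue: push r0 -> mem[0xe4]=0xc6, sp=0xe4
body[0] add  r2, r4, r1 -> r2=0xa9
body[1] sub  r0, r2, #30 -> r0=0x8b
body[2] sub  r2, r4, #57 -> r2=0xb0
body[3] add  r0, r0, r6 -> r0=0xd7
body[4] xor  r2, r2, r0 -> r2=0x67
body[5] add  r2, r5, #32 -> r2=0x78
body[6] sub  r2, r3, r4 -> r2=0xc9
epilogue: pop r0=0xc6, sp=0xe5
r1: caller-saved, written=False
r2: caller-saved, written=True
r6: callee-saved, written=False

SURVIVE = r1,r6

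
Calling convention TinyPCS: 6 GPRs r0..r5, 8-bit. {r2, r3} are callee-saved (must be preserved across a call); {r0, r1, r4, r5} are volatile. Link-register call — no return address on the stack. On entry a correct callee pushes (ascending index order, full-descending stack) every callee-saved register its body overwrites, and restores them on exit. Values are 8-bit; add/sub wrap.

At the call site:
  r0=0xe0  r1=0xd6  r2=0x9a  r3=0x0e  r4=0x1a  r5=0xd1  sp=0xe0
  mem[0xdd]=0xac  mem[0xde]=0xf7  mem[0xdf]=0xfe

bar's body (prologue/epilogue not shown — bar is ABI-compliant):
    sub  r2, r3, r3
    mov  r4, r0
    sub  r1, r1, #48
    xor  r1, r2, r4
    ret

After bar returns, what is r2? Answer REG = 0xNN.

prologue: push r2 → mem[0xdf]=0x9a, sp=0xdf
body[0] sub  r2, r3, r3 → r2=0x00
body[1] mov  r4, r0 → r4=0xe0
body[2] sub  r1, r1, #48 → r1=0xa6
body[3] xor  r1, r2, r4 → r1=0xe0
epilogue: pop r2=0x9a, sp=0xe0
r2 is callee-saved → restored

REG = 0x9a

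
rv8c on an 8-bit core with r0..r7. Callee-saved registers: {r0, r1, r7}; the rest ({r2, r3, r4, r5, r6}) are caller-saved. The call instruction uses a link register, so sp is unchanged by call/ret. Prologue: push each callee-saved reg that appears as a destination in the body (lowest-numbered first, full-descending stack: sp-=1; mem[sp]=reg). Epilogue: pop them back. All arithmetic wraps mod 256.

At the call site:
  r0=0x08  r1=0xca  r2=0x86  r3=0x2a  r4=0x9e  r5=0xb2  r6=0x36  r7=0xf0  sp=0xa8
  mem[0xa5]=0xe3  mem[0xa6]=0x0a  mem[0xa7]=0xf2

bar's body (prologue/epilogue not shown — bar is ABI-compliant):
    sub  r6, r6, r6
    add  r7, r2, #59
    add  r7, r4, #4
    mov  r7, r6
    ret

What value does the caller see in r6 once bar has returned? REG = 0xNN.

prologue: push r7 → mem[0xa7]=0xf0, sp=0xa7
body[0] sub  r6, r6, r6 → r6=0x00
body[1] add  r7, r2, #59 → r7=0xc1
body[2] add  r7, r4, #4 → r7=0xa2
body[3] mov  r7, r6 → r7=0x00
epilogue: pop r7=0xf0, sp=0xa8
r6 is caller-saved → body value

REG = 0x00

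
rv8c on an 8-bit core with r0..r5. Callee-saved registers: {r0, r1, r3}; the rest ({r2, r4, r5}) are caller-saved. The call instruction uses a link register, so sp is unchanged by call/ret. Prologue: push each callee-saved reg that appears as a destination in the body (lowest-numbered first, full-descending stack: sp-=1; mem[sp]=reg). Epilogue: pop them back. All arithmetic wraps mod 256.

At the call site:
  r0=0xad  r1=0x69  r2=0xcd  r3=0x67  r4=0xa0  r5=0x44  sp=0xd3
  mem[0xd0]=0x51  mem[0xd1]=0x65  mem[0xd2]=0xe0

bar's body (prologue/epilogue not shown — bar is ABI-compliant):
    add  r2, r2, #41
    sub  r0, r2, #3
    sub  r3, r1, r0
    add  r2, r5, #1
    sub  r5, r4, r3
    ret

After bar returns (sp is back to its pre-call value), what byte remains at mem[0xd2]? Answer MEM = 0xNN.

prologue: push r0 -> mem[0xd2]=0xad, sp=0xd2
prologue: push r3 -> mem[0xd1]=0x67, sp=0xd1
body[0] add  r2, r2, #41 -> r2=0xf6
body[1] sub  r0, r2, #3 -> r0=0xf3
body[2] sub  r3, r1, r0 -> r3=0x76
body[3] add  r2, r5, #1 -> r2=0x45
body[4] sub  r5, r4, r3 -> r5=0x2a
epilogue: pop r3=0x67, sp=0xd2
epilogue: pop r0=0xad, sp=0xd3
prologue pushed ['r0', 'r3'] at ['0xd2', '0xd1']

MEM = 0xad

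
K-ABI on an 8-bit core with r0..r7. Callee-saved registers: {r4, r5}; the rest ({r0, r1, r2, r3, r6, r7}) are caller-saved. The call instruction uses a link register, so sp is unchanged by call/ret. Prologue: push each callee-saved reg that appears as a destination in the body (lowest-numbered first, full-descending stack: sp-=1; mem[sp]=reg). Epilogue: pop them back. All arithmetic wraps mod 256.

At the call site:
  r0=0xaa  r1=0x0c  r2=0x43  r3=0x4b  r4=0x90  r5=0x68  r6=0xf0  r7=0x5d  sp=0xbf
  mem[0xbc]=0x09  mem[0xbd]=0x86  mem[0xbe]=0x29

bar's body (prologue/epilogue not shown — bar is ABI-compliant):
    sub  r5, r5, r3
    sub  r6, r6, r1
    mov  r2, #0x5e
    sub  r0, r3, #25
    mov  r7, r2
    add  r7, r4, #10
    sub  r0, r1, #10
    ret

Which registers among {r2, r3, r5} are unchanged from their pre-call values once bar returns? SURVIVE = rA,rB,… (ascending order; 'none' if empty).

SURVIVE = r3,r5

prologue: push r5 -> mem[0xbe]=0x68, sp=0xbe
body[0] sub  r5, r5, r3 -> r5=0x1d
body[1] sub  r6, r6, r1 -> r6=0xe4
body[2] mov  r2, #0x5e -> r2=0x5e
body[3] sub  r0, r3, #25 -> r0=0x32
body[4] mov  r7, r2 -> r7=0x5e
body[5] add  r7, r4, #10 -> r7=0x9a
body[6] sub  r0, r1, #10 -> r0=0x02
epilogue: pop r5=0x68, sp=0xbf
r2: caller-saved, written=True
r3: caller-saved, written=False
r5: callee-saved, written=True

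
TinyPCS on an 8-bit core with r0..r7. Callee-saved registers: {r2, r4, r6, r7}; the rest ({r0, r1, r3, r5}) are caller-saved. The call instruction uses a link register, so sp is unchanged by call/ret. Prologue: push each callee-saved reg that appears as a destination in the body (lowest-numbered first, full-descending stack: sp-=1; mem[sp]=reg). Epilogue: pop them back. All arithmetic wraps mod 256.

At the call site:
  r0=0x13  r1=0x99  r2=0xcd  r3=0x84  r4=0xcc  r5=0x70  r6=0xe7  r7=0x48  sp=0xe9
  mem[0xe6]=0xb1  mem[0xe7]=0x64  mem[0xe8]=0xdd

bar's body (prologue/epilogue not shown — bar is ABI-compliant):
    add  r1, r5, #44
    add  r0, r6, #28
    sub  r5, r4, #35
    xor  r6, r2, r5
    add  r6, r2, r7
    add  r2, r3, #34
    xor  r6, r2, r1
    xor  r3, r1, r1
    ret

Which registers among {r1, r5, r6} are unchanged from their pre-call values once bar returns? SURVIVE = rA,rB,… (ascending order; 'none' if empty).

SURVIVE = r6

prologue: push r2 → mem[0xe8]=0xcd, sp=0xe8
prologue: push r6 → mem[0xe7]=0xe7, sp=0xe7
body[0] add  r1, r5, #44 → r1=0x9c
body[1] add  r0, r6, #28 → r0=0x03
body[2] sub  r5, r4, #35 → r5=0xa9
body[3] xor  r6, r2, r5 → r6=0x64
body[4] add  r6, r2, r7 → r6=0x15
body[5] add  r2, r3, #34 → r2=0xa6
body[6] xor  r6, r2, r1 → r6=0x3a
body[7] xor  r3, r1, r1 → r3=0x00
epilogue: pop r6=0xe7, sp=0xe8
epilogue: pop r2=0xcd, sp=0xe9
r1: caller-saved, written=True
r5: caller-saved, written=True
r6: callee-saved, written=True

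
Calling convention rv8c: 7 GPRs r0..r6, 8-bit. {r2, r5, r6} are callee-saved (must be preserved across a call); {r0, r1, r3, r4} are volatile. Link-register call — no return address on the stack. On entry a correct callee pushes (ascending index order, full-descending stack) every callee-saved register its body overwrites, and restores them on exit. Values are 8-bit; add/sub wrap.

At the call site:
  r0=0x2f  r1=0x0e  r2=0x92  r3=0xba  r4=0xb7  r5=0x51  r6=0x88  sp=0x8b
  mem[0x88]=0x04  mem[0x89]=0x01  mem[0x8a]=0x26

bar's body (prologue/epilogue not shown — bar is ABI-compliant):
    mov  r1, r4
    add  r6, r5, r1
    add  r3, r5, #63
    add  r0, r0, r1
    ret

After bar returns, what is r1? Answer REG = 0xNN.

REG = 0xb7

prologue: push r6 → mem[0x8a]=0x88, sp=0x8a
body[0] mov  r1, r4 → r1=0xb7
body[1] add  r6, r5, r1 → r6=0x08
body[2] add  r3, r5, #63 → r3=0x90
body[3] add  r0, r0, r1 → r0=0xe6
epilogue: pop r6=0x88, sp=0x8b
r1 is caller-saved → body value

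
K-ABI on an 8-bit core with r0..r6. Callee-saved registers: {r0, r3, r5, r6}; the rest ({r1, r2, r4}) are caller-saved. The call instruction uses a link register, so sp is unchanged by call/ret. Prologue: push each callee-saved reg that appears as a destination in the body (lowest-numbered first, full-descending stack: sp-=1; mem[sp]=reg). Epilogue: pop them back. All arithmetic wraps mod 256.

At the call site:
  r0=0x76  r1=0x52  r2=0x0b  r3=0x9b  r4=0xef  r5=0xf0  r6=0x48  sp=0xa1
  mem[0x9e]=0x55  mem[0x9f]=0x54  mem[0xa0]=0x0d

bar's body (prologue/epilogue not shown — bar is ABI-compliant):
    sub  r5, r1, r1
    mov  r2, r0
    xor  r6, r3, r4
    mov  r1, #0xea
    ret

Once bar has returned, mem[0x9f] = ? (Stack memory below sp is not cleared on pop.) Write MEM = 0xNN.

MEM = 0x48

prologue: push r5 -> mem[0xa0]=0xf0, sp=0xa0
prologue: push r6 -> mem[0x9f]=0x48, sp=0x9f
body[0] sub  r5, r1, r1 -> r5=0x00
body[1] mov  r2, r0 -> r2=0x76
body[2] xor  r6, r3, r4 -> r6=0x74
body[3] mov  r1, #0xea -> r1=0xea
epilogue: pop r6=0x48, sp=0xa0
epilogue: pop r5=0xf0, sp=0xa1
prologue pushed ['r5', 'r6'] at ['0xa0', '0x9f']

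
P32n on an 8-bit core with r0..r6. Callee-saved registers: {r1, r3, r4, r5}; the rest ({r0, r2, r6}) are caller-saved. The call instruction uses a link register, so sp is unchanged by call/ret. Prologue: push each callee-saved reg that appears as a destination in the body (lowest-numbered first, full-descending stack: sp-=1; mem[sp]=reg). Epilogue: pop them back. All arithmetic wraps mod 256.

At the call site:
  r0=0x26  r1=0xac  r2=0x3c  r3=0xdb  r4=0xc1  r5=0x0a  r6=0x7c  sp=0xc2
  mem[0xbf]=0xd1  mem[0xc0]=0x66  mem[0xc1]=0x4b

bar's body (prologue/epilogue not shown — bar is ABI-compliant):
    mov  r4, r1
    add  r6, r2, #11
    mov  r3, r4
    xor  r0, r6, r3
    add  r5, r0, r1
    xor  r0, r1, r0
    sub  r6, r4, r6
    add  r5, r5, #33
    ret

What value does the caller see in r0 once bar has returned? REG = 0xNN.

prologue: push r3 -> mem[0xc1]=0xdb, sp=0xc1
prologue: push r4 -> mem[0xc0]=0xc1, sp=0xc0
prologue: push r5 -> mem[0xbf]=0x0a, sp=0xbf
body[0] mov  r4, r1 -> r4=0xac
body[1] add  r6, r2, #11 -> r6=0x47
body[2] mov  r3, r4 -> r3=0xac
body[3] xor  r0, r6, r3 -> r0=0xeb
body[4] add  r5, r0, r1 -> r5=0x97
body[5] xor  r0, r1, r0 -> r0=0x47
body[6] sub  r6, r4, r6 -> r6=0x65
body[7] add  r5, r5, #33 -> r5=0xb8
epilogue: pop r5=0x0a, sp=0xc0
epilogue: pop r4=0xc1, sp=0xc1
epilogue: pop r3=0xdb, sp=0xc2
r0 is caller-saved -> body value

REG = 0x47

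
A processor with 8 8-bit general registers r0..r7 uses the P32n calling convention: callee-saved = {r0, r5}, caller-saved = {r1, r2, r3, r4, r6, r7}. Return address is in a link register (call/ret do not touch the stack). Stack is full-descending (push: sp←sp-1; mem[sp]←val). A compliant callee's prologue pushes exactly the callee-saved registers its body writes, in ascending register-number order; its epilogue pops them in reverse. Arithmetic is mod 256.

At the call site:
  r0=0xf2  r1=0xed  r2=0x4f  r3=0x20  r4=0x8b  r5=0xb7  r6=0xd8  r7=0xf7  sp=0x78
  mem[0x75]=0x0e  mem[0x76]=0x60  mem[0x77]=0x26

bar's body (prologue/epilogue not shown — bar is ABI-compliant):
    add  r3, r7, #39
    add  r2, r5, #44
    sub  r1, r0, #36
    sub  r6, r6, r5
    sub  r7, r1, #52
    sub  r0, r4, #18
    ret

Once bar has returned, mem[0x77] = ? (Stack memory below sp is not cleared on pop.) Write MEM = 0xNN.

prologue: push r0 -> mem[0x77]=0xf2, sp=0x77
body[0] add  r3, r7, #39 -> r3=0x1e
body[1] add  r2, r5, #44 -> r2=0xe3
body[2] sub  r1, r0, #36 -> r1=0xce
body[3] sub  r6, r6, r5 -> r6=0x21
body[4] sub  r7, r1, #52 -> r7=0x9a
body[5] sub  r0, r4, #18 -> r0=0x79
epilogue: pop r0=0xf2, sp=0x78
prologue pushed ['r0'] at ['0x77']

MEM = 0xf2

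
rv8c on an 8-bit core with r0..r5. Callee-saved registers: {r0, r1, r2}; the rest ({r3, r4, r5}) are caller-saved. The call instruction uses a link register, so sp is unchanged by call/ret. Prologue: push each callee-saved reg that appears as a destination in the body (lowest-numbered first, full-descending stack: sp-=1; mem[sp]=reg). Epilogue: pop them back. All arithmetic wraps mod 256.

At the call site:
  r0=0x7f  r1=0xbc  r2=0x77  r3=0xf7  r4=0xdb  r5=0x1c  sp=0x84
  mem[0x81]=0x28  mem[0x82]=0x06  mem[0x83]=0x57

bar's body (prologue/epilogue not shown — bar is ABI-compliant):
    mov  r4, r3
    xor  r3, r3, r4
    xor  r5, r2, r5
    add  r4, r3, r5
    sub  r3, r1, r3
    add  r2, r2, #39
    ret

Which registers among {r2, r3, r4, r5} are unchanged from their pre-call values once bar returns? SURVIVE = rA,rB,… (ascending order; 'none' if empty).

prologue: push r2 -> mem[0x83]=0x77, sp=0x83
body[0] mov  r4, r3 -> r4=0xf7
body[1] xor  r3, r3, r4 -> r3=0x00
body[2] xor  r5, r2, r5 -> r5=0x6b
body[3] add  r4, r3, r5 -> r4=0x6b
body[4] sub  r3, r1, r3 -> r3=0xbc
body[5] add  r2, r2, #39 -> r2=0x9e
epilogue: pop r2=0x77, sp=0x84
r2: callee-saved, written=True
r3: caller-saved, written=True
r4: caller-saved, written=True
r5: caller-saved, written=True

SURVIVE = r2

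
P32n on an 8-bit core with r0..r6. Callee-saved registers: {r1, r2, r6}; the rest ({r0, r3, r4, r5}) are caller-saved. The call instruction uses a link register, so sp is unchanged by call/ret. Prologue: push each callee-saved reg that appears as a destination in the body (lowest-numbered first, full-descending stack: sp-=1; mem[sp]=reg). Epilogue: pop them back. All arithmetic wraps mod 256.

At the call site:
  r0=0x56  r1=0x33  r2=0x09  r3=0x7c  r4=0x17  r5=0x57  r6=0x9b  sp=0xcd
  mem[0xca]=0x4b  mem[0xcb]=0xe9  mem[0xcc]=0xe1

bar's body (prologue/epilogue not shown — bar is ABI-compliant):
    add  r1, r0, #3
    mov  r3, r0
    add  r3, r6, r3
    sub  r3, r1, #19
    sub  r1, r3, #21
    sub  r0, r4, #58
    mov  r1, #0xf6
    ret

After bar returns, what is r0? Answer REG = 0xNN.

prologue: push r1 -> mem[0xcc]=0x33, sp=0xcc
body[0] add  r1, r0, #3 -> r1=0x59
body[1] mov  r3, r0 -> r3=0x56
body[2] add  r3, r6, r3 -> r3=0xf1
body[3] sub  r3, r1, #19 -> r3=0x46
body[4] sub  r1, r3, #21 -> r1=0x31
body[5] sub  r0, r4, #58 -> r0=0xdd
body[6] mov  r1, #0xf6 -> r1=0xf6
epilogue: pop r1=0x33, sp=0xcd
r0 is caller-saved -> body value

REG = 0xdd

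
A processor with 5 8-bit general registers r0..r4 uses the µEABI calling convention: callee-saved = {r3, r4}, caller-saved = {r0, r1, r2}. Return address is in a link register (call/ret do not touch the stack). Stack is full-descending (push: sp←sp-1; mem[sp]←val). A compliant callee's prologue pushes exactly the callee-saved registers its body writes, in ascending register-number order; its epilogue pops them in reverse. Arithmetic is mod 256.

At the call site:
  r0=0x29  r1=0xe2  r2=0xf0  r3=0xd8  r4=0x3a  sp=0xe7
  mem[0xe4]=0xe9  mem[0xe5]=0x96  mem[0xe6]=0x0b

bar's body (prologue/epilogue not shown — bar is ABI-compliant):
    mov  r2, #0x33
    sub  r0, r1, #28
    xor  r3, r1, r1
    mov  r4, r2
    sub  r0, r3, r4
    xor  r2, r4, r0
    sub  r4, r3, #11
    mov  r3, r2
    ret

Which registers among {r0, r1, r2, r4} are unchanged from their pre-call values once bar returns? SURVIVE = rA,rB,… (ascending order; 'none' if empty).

SURVIVE = r1,r4

prologue: push r3 → mem[0xe6]=0xd8, sp=0xe6
prologue: push r4 → mem[0xe5]=0x3a, sp=0xe5
body[0] mov  r2, #0x33 → r2=0x33
body[1] sub  r0, r1, #28 → r0=0xc6
body[2] xor  r3, r1, r1 → r3=0x00
body[3] mov  r4, r2 → r4=0x33
body[4] sub  r0, r3, r4 → r0=0xcd
body[5] xor  r2, r4, r0 → r2=0xfe
body[6] sub  r4, r3, #11 → r4=0xf5
body[7] mov  r3, r2 → r3=0xfe
epilogue: pop r4=0x3a, sp=0xe6
epilogue: pop r3=0xd8, sp=0xe7
r0: caller-saved, written=True
r1: caller-saved, written=False
r2: caller-saved, written=True
r4: callee-saved, written=True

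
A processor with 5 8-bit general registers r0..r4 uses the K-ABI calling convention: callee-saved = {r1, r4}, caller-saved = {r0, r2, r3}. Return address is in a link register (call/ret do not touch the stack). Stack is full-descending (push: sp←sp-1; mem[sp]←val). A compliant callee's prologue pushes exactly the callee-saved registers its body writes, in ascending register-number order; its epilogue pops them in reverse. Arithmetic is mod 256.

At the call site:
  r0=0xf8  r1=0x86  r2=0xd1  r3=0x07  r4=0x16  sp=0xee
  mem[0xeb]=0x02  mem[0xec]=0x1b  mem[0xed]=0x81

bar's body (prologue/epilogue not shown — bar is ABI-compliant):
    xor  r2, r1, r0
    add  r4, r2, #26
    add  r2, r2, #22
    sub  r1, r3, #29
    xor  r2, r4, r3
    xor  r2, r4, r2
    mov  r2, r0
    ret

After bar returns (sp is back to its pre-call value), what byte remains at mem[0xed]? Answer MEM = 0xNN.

MEM = 0x86

prologue: push r1 → mem[0xed]=0x86, sp=0xed
prologue: push r4 → mem[0xec]=0x16, sp=0xec
body[0] xor  r2, r1, r0 → r2=0x7e
body[1] add  r4, r2, #26 → r4=0x98
body[2] add  r2, r2, #22 → r2=0x94
body[3] sub  r1, r3, #29 → r1=0xea
body[4] xor  r2, r4, r3 → r2=0x9f
body[5] xor  r2, r4, r2 → r2=0x07
body[6] mov  r2, r0 → r2=0xf8
epilogue: pop r4=0x16, sp=0xed
epilogue: pop r1=0x86, sp=0xee
prologue pushed ['r1', 'r4'] at ['0xed', '0xec']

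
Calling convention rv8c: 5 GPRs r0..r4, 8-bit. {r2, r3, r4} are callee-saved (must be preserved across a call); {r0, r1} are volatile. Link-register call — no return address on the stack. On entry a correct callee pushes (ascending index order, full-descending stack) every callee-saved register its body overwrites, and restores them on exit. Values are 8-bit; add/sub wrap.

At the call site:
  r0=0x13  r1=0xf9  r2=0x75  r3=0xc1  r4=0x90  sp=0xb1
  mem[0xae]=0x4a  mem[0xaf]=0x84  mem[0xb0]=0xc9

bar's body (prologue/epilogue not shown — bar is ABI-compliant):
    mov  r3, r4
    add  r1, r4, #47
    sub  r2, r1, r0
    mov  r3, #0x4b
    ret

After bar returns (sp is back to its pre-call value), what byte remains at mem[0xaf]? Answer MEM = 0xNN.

prologue: push r2 → mem[0xb0]=0x75, sp=0xb0
prologue: push r3 → mem[0xaf]=0xc1, sp=0xaf
body[0] mov  r3, r4 → r3=0x90
body[1] add  r1, r4, #47 → r1=0xbf
body[2] sub  r2, r1, r0 → r2=0xac
body[3] mov  r3, #0x4b → r3=0x4b
epilogue: pop r3=0xc1, sp=0xb0
epilogue: pop r2=0x75, sp=0xb1
prologue pushed ['r2', 'r3'] at ['0xb0', '0xaf']

MEM = 0xc1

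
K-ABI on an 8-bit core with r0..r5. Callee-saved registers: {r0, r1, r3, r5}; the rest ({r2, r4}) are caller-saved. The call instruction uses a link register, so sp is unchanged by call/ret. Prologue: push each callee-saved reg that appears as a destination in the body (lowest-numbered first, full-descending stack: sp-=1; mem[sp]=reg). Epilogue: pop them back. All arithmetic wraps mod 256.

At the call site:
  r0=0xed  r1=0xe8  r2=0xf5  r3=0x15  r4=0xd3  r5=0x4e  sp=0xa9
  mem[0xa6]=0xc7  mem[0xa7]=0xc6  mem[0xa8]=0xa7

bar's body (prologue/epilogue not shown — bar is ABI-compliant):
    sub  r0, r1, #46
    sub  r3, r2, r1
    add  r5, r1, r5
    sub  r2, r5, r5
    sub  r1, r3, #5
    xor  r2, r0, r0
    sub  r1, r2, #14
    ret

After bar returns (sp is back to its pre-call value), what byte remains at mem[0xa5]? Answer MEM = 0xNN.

MEM = 0x4e

prologue: push r0 -> mem[0xa8]=0xed, sp=0xa8
prologue: push r1 -> mem[0xa7]=0xe8, sp=0xa7
prologue: push r3 -> mem[0xa6]=0x15, sp=0xa6
prologue: push r5 -> mem[0xa5]=0x4e, sp=0xa5
body[0] sub  r0, r1, #46 -> r0=0xba
body[1] sub  r3, r2, r1 -> r3=0x0d
body[2] add  r5, r1, r5 -> r5=0x36
body[3] sub  r2, r5, r5 -> r2=0x00
body[4] sub  r1, r3, #5 -> r1=0x08
body[5] xor  r2, r0, r0 -> r2=0x00
body[6] sub  r1, r2, #14 -> r1=0xf2
epilogue: pop r5=0x4e, sp=0xa6
epilogue: pop r3=0x15, sp=0xa7
epilogue: pop r1=0xe8, sp=0xa8
epilogue: pop r0=0xed, sp=0xa9
prologue pushed ['r0', 'r1', 'r3', 'r5'] at ['0xa8', '0xa7', '0xa6', '0xa5']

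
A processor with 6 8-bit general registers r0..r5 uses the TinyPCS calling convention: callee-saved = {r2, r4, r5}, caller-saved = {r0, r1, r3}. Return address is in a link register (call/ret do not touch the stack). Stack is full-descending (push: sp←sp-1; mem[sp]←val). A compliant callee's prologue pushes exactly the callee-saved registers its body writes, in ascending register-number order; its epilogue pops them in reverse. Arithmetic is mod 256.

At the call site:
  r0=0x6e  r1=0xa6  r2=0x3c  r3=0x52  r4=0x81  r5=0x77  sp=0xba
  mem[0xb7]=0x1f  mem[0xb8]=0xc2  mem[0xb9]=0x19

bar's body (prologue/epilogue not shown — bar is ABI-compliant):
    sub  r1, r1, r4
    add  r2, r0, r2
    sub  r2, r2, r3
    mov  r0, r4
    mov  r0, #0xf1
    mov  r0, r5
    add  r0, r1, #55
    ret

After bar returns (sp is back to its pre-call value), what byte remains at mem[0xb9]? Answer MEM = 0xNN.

MEM = 0x3c

prologue: push r2 → mem[0xb9]=0x3c, sp=0xb9
body[0] sub  r1, r1, r4 → r1=0x25
body[1] add  r2, r0, r2 → r2=0xaa
body[2] sub  r2, r2, r3 → r2=0x58
body[3] mov  r0, r4 → r0=0x81
body[4] mov  r0, #0xf1 → r0=0xf1
body[5] mov  r0, r5 → r0=0x77
body[6] add  r0, r1, #55 → r0=0x5c
epilogue: pop r2=0x3c, sp=0xba
prologue pushed ['r2'] at ['0xb9']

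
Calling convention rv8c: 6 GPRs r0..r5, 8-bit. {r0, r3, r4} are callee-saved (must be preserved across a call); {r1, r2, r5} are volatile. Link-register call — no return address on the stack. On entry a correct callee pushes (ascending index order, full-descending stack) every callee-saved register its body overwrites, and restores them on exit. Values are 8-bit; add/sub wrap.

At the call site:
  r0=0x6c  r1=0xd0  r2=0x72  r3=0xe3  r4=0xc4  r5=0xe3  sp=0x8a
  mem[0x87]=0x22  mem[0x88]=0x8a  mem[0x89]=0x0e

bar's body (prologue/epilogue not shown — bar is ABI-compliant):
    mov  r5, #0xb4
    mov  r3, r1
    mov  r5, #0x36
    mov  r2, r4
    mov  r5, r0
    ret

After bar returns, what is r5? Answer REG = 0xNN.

prologue: push r3 -> mem[0x89]=0xe3, sp=0x89
body[0] mov  r5, #0xb4 -> r5=0xb4
body[1] mov  r3, r1 -> r3=0xd0
body[2] mov  r5, #0x36 -> r5=0x36
body[3] mov  r2, r4 -> r2=0xc4
body[4] mov  r5, r0 -> r5=0x6c
epilogue: pop r3=0xe3, sp=0x8a
r5 is caller-saved -> body value

REG = 0x6c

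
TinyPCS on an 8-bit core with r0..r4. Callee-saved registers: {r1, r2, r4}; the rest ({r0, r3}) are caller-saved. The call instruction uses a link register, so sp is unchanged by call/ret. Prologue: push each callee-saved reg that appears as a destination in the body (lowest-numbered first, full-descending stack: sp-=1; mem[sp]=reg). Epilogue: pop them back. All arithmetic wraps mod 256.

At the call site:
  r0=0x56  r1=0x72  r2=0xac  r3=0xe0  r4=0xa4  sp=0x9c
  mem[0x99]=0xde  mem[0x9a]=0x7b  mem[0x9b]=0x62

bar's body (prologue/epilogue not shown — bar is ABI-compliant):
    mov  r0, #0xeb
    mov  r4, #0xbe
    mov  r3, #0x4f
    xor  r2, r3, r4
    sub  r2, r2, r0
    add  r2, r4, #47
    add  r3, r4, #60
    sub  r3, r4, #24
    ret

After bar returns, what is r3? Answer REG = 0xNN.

prologue: push r2 → mem[0x9b]=0xac, sp=0x9b
prologue: push r4 → mem[0x9a]=0xa4, sp=0x9a
body[0] mov  r0, #0xeb → r0=0xeb
body[1] mov  r4, #0xbe → r4=0xbe
body[2] mov  r3, #0x4f → r3=0x4f
body[3] xor  r2, r3, r4 → r2=0xf1
body[4] sub  r2, r2, r0 → r2=0x06
body[5] add  r2, r4, #47 → r2=0xed
body[6] add  r3, r4, #60 → r3=0xfa
body[7] sub  r3, r4, #24 → r3=0xa6
epilogue: pop r4=0xa4, sp=0x9b
epilogue: pop r2=0xac, sp=0x9c
r3 is caller-saved → body value

REG = 0xa6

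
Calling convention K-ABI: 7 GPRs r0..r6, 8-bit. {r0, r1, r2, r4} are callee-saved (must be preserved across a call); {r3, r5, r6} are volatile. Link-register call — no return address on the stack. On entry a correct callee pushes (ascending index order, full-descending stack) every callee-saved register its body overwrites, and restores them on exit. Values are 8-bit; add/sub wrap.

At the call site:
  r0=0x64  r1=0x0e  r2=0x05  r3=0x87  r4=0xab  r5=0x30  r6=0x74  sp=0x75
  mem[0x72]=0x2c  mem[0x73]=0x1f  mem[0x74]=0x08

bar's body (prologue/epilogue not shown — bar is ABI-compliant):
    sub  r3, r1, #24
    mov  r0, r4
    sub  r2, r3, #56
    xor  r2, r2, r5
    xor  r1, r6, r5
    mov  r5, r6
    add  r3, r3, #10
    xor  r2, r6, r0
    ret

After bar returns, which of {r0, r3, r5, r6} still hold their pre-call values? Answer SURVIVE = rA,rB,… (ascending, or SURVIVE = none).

SURVIVE = r0,r6

prologue: push r0 → mem[0x74]=0x64, sp=0x74
prologue: push r1 → mem[0x73]=0x0e, sp=0x73
prologue: push r2 → mem[0x72]=0x05, sp=0x72
body[0] sub  r3, r1, #24 → r3=0xf6
body[1] mov  r0, r4 → r0=0xab
body[2] sub  r2, r3, #56 → r2=0xbe
body[3] xor  r2, r2, r5 → r2=0x8e
body[4] xor  r1, r6, r5 → r1=0x44
body[5] mov  r5, r6 → r5=0x74
body[6] add  r3, r3, #10 → r3=0x00
body[7] xor  r2, r6, r0 → r2=0xdf
epilogue: pop r2=0x05, sp=0x73
epilogue: pop r1=0x0e, sp=0x74
epilogue: pop r0=0x64, sp=0x75
r0: callee-saved, written=True
r3: caller-saved, written=True
r5: caller-saved, written=True
r6: caller-saved, written=False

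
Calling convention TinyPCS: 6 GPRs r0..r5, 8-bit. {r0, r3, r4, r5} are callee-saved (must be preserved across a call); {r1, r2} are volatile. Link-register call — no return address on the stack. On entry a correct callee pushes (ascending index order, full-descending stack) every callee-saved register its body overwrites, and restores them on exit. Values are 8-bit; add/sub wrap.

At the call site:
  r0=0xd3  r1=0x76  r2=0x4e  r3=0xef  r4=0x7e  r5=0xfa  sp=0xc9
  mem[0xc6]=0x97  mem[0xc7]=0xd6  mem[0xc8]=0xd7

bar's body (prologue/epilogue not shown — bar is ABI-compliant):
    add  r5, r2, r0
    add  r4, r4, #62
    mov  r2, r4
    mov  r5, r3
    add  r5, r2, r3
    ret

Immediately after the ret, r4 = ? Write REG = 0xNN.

REG = 0x7e

prologue: push r4 → mem[0xc8]=0x7e, sp=0xc8
prologue: push r5 → mem[0xc7]=0xfa, sp=0xc7
body[0] add  r5, r2, r0 → r5=0x21
body[1] add  r4, r4, #62 → r4=0xbc
body[2] mov  r2, r4 → r2=0xbc
body[3] mov  r5, r3 → r5=0xef
body[4] add  r5, r2, r3 → r5=0xab
epilogue: pop r5=0xfa, sp=0xc8
epilogue: pop r4=0x7e, sp=0xc9
r4 is callee-saved → restored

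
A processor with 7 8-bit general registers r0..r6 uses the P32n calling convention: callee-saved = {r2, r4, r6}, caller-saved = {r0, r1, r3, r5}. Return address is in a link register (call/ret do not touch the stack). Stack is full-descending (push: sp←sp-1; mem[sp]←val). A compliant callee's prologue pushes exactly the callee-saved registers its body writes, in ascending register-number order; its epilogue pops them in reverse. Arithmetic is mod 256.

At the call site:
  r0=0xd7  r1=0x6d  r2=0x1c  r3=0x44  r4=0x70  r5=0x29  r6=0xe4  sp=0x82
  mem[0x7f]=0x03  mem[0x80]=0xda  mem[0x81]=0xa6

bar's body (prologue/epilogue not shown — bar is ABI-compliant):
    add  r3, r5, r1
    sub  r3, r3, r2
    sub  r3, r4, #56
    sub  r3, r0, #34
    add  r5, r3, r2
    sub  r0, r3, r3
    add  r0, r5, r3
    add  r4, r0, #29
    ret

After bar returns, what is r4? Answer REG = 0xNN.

REG = 0x70

prologue: push r4 -> mem[0x81]=0x70, sp=0x81
body[0] add  r3, r5, r1 -> r3=0x96
body[1] sub  r3, r3, r2 -> r3=0x7a
body[2] sub  r3, r4, #56 -> r3=0x38
body[3] sub  r3, r0, #34 -> r3=0xb5
body[4] add  r5, r3, r2 -> r5=0xd1
body[5] sub  r0, r3, r3 -> r0=0x00
body[6] add  r0, r5, r3 -> r0=0x86
body[7] add  r4, r0, #29 -> r4=0xa3
epilogue: pop r4=0x70, sp=0x82
r4 is callee-saved -> restored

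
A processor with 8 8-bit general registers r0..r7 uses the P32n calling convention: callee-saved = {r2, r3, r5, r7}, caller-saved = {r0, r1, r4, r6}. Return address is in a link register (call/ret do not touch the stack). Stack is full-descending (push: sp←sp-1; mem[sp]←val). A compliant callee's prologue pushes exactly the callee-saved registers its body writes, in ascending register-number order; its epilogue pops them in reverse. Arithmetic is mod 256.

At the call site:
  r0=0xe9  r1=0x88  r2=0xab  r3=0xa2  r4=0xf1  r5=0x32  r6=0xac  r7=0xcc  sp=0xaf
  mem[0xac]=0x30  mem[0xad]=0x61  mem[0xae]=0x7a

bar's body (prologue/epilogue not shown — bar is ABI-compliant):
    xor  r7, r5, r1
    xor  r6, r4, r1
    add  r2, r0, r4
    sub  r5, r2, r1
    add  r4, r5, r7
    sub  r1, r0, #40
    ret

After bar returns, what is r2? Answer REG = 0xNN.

prologue: push r2 -> mem[0xae]=0xab, sp=0xae
prologue: push r5 -> mem[0xad]=0x32, sp=0xad
prologue: push r7 -> mem[0xac]=0xcc, sp=0xac
body[0] xor  r7, r5, r1 -> r7=0xba
body[1] xor  r6, r4, r1 -> r6=0x79
body[2] add  r2, r0, r4 -> r2=0xda
body[3] sub  r5, r2, r1 -> r5=0x52
body[4] add  r4, r5, r7 -> r4=0x0c
body[5] sub  r1, r0, #40 -> r1=0xc1
epilogue: pop r7=0xcc, sp=0xad
epilogue: pop r5=0x32, sp=0xae
epilogue: pop r2=0xab, sp=0xaf
r2 is callee-saved -> restored

REG = 0xab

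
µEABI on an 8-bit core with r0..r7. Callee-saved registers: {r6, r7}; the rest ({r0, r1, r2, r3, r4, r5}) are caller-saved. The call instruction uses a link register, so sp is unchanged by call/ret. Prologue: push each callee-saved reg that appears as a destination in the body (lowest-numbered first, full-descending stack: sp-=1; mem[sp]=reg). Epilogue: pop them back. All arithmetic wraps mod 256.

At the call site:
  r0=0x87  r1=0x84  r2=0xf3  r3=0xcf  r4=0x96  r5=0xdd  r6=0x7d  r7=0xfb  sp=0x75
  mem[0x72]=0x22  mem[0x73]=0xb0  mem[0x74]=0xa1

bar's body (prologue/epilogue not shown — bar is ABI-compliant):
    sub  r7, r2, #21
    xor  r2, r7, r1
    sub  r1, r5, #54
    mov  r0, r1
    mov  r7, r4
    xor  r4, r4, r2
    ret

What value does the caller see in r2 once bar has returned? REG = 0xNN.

prologue: push r7 -> mem[0x74]=0xfb, sp=0x74
body[0] sub  r7, r2, #21 -> r7=0xde
body[1] xor  r2, r7, r1 -> r2=0x5a
body[2] sub  r1, r5, #54 -> r1=0xa7
body[3] mov  r0, r1 -> r0=0xa7
body[4] mov  r7, r4 -> r7=0x96
body[5] xor  r4, r4, r2 -> r4=0xcc
epilogue: pop r7=0xfb, sp=0x75
r2 is caller-saved -> body value

REG = 0x5a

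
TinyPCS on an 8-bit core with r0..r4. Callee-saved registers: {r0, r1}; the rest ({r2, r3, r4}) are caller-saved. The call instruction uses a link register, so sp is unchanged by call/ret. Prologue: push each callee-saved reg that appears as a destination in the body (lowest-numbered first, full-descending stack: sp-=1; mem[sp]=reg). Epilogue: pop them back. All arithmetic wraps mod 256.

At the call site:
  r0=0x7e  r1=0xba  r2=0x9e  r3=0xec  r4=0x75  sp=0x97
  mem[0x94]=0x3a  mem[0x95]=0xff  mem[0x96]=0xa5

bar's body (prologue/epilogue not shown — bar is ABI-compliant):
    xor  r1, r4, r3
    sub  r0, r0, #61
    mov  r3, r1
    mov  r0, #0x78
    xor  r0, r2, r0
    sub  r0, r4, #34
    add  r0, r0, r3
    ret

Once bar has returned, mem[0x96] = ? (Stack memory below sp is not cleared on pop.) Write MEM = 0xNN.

prologue: push r0 -> mem[0x96]=0x7e, sp=0x96
prologue: push r1 -> mem[0x95]=0xba, sp=0x95
body[0] xor  r1, r4, r3 -> r1=0x99
body[1] sub  r0, r0, #61 -> r0=0x41
body[2] mov  r3, r1 -> r3=0x99
body[3] mov  r0, #0x78 -> r0=0x78
body[4] xor  r0, r2, r0 -> r0=0xe6
body[5] sub  r0, r4, #34 -> r0=0x53
body[6] add  r0, r0, r3 -> r0=0xec
epilogue: pop r1=0xba, sp=0x96
epilogue: pop r0=0x7e, sp=0x97
prologue pushed ['r0', 'r1'] at ['0x96', '0x95']

MEM = 0x7e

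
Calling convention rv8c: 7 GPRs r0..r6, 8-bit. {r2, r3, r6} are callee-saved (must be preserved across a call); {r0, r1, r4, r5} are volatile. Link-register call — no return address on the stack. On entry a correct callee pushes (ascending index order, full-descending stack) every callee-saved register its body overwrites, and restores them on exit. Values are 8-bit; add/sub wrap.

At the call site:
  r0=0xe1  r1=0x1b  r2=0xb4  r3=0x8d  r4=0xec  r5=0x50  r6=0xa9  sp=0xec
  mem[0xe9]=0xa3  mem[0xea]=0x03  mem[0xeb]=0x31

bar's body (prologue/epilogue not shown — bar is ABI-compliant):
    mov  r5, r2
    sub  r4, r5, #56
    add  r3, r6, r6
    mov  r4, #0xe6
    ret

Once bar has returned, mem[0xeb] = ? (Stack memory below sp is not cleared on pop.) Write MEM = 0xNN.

prologue: push r3 → mem[0xeb]=0x8d, sp=0xeb
body[0] mov  r5, r2 → r5=0xb4
body[1] sub  r4, r5, #56 → r4=0x7c
body[2] add  r3, r6, r6 → r3=0x52
body[3] mov  r4, #0xe6 → r4=0xe6
epilogue: pop r3=0x8d, sp=0xec
prologue pushed ['r3'] at ['0xeb']

MEM = 0x8d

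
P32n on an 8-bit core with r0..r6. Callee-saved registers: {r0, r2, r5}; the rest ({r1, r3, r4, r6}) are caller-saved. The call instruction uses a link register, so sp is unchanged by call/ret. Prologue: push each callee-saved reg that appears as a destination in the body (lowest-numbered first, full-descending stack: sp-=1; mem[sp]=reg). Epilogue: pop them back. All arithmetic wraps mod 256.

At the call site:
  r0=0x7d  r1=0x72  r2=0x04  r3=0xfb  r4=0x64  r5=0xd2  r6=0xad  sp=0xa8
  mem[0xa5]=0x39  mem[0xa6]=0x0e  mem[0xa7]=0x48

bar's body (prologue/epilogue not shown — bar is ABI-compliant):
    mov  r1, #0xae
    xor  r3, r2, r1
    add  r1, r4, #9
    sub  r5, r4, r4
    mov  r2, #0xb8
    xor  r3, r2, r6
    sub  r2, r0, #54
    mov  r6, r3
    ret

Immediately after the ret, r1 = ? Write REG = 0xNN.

REG = 0x6d

prologue: push r2 -> mem[0xa7]=0x04, sp=0xa7
prologue: push r5 -> mem[0xa6]=0xd2, sp=0xa6
body[0] mov  r1, #0xae -> r1=0xae
body[1] xor  r3, r2, r1 -> r3=0xaa
body[2] add  r1, r4, #9 -> r1=0x6d
body[3] sub  r5, r4, r4 -> r5=0x00
body[4] mov  r2, #0xb8 -> r2=0xb8
body[5] xor  r3, r2, r6 -> r3=0x15
body[6] sub  r2, r0, #54 -> r2=0x47
body[7] mov  r6, r3 -> r6=0x15
epilogue: pop r5=0xd2, sp=0xa7
epilogue: pop r2=0x04, sp=0xa8
r1 is caller-saved -> body value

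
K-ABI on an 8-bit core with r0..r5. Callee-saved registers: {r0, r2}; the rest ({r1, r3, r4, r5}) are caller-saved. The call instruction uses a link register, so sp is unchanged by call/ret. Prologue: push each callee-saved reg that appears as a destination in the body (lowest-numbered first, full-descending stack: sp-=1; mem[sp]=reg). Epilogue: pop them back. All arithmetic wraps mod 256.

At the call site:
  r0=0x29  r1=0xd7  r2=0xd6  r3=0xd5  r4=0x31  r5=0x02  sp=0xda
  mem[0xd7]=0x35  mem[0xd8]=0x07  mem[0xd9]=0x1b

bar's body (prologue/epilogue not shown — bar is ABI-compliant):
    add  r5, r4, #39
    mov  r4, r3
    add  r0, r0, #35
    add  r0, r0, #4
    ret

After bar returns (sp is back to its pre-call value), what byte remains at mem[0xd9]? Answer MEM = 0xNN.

prologue: push r0 → mem[0xd9]=0x29, sp=0xd9
body[0] add  r5, r4, #39 → r5=0x58
body[1] mov  r4, r3 → r4=0xd5
body[2] add  r0, r0, #35 → r0=0x4c
body[3] add  r0, r0, #4 → r0=0x50
epilogue: pop r0=0x29, sp=0xda
prologue pushed ['r0'] at ['0xd9']

MEM = 0x29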